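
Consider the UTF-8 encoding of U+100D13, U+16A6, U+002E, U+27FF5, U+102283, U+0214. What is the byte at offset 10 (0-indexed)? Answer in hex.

0xBF

U+100D13 → 4-byte form F4 80 B4 93 at offsets 0–3.
U+16A6 → 3-byte form E1 9A A6 at offsets 4–6.
U+002E → 1-byte form 2E at offsets 7–7.
U+27FF5 → 4-byte form F0 A7 BF B5 at offsets 8–11.
Offset 10 falls in char 4's range; it's byte 3 of F0 A7 BF B5 = 0xBF.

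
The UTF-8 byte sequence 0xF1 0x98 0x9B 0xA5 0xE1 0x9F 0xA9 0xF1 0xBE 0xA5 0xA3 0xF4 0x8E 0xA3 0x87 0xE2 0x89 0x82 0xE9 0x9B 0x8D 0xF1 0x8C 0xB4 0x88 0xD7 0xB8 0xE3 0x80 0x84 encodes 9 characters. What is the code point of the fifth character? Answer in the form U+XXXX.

Offset 0: leading byte 0xF1 = 11110001 → 4-byte char #1 = F1 98 9B A5.
Offset 4: leading byte 0xE1 = 11100001 → 3-byte char #2 = E1 9F A9.
Offset 7: leading byte 0xF1 = 11110001 → 4-byte char #3 = F1 BE A5 A3.
Offset 11: leading byte 0xF4 = 11110100 → 4-byte char #4 = F4 8E A3 87.
Offset 15: leading byte 0xE2 = 11100010 → 3-byte char #5 = E2 89 82.
Leading byte 0xE2 = 11100010 matches 1110xxxx → 3-byte sequence.
Byte 1: 0xE2 = 11100010, payload 0010 (4 bits).
Byte 2: 0x89 = 10001001 (10xxxxxx ✓), payload 001001.
Byte 3: 0x82 = 10000010 (10xxxxxx ✓), payload 000010.
Concatenate: 0010001001000010 = 0x2242 (16 bits → U+2242).

U+2242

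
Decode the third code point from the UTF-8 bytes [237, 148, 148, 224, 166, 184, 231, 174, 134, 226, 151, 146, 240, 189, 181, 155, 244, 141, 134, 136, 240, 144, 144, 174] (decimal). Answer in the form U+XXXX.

U+7B86

Offset 0: leading byte 0xED = 11101101 → 3-byte char #1 = ED 94 94.
Offset 3: leading byte 0xE0 = 11100000 → 3-byte char #2 = E0 A6 B8.
Offset 6: leading byte 0xE7 = 11100111 → 3-byte char #3 = E7 AE 86.
Leading byte 0xE7 = 11100111 matches 1110xxxx → 3-byte sequence.
Byte 1: 0xE7 = 11100111, payload 0111 (4 bits).
Byte 2: 0xAE = 10101110 (10xxxxxx ✓), payload 101110.
Byte 3: 0x86 = 10000110 (10xxxxxx ✓), payload 000110.
Concatenate: 0111101110000110 = 0x7B86 (16 bits → U+7B86).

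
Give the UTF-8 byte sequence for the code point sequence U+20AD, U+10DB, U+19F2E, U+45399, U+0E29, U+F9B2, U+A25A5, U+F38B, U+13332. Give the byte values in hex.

E2 82 AD E1 83 9B F0 99 BC AE F1 85 8E 99 E0 B8 A9 EF A6 B2 F2 A2 96 A5 EF 8E 8B F0 93 8C B2

U+20AD: 3-byte form → E2 82 AD.
U+10DB: 3-byte form → E1 83 9B.
U+19F2E: 4-byte form → F0 99 BC AE.
U+45399: 4-byte form → F1 85 8E 99.
U+0E29: 3-byte form → E0 B8 A9.
U+F9B2: 3-byte form → EF A6 B2.
U+A25A5: 4-byte form → F2 A2 96 A5.
U+F38B: 3-byte form → EF 8E 8B.
U+13332: 4-byte form → F0 93 8C B2.
Concatenated (31 bytes): E2 82 AD E1 83 9B F0 99 BC AE F1 85 8E 99 E0 B8 A9 EF A6 B2 F2 A2 96 A5 EF 8E 8B F0 93 8C B2.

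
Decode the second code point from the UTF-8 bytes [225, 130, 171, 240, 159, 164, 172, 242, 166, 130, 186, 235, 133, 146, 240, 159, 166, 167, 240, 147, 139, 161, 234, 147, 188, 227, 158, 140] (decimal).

Offset 0: leading byte 0xE1 = 11100001 → 3-byte char #1 = E1 82 AB.
Offset 3: leading byte 0xF0 = 11110000 → 4-byte char #2 = F0 9F A4 AC.
Leading byte 0xF0 = 11110000 matches 11110xxx → 4-byte sequence.
Byte 1: 0xF0 = 11110000, payload 000 (3 bits).
Byte 2: 0x9F = 10011111 (10xxxxxx ✓), payload 011111.
Byte 3: 0xA4 = 10100100 (10xxxxxx ✓), payload 100100.
Byte 4: 0xAC = 10101100 (10xxxxxx ✓), payload 101100.
Concatenate: 000011111100100101100 = 0x1F92C (21 bits → U+1F92C).

U+1F92C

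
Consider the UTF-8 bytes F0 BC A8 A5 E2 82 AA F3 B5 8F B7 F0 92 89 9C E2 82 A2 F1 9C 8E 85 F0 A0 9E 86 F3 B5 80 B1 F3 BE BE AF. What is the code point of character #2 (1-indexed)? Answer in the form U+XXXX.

U+20AA

Offset 0: leading byte 0xF0 = 11110000 → 4-byte char #1 = F0 BC A8 A5.
Offset 4: leading byte 0xE2 = 11100010 → 3-byte char #2 = E2 82 AA.
Leading byte 0xE2 = 11100010 matches 1110xxxx → 3-byte sequence.
Byte 1: 0xE2 = 11100010, payload 0010 (4 bits).
Byte 2: 0x82 = 10000010 (10xxxxxx ✓), payload 000010.
Byte 3: 0xAA = 10101010 (10xxxxxx ✓), payload 101010.
Concatenate: 0010000010101010 = 0x20AA (16 bits → U+20AA).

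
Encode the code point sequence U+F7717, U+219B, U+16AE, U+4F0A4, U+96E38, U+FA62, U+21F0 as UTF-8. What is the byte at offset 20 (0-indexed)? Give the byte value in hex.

U+F7717 → 4-byte form F3 B7 9C 97 at offsets 0–3.
U+219B → 3-byte form E2 86 9B at offsets 4–6.
U+16AE → 3-byte form E1 9A AE at offsets 7–9.
U+4F0A4 → 4-byte form F1 8F 82 A4 at offsets 10–13.
U+96E38 → 4-byte form F2 96 B8 B8 at offsets 14–17.
U+FA62 → 3-byte form EF A9 A2 at offsets 18–20.
Offset 20 falls in char 6's range; it's byte 3 of EF A9 A2 = 0xA2.

0xA2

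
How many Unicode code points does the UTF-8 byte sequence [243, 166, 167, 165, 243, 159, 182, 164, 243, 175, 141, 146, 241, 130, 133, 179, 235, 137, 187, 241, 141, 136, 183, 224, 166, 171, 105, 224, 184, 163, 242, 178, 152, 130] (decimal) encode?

10

Byte at offset 0: 0xF3 = 11110011 → 4-byte char (#1). Advance 4.
Byte at offset 4: 0xF3 = 11110011 → 4-byte char (#2). Advance 4.
Byte at offset 8: 0xF3 = 11110011 → 4-byte char (#3). Advance 4.
Byte at offset 12: 0xF1 = 11110001 → 4-byte char (#4). Advance 4.
Byte at offset 16: 0xEB = 11101011 → 3-byte char (#5). Advance 3.
Byte at offset 19: 0xF1 = 11110001 → 4-byte char (#6). Advance 4.
Byte at offset 23: 0xE0 = 11100000 → 3-byte char (#7). Advance 3.
Byte at offset 26: 0x69 = 01101001 → 1-byte char (#8). Advance 1.
Byte at offset 27: 0xE0 = 11100000 → 3-byte char (#9). Advance 3.
Byte at offset 30: 0xF2 = 11110010 → 4-byte char (#10). Advance 4.
Reached end at offset 34 after 10 code points.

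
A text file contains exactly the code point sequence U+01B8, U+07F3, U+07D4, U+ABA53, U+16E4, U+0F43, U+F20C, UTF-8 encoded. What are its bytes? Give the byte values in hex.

C6 B8 DF B3 DF 94 F2 AB A9 93 E1 9B A4 E0 BD 83 EF 88 8C

U+01B8: 2-byte form → C6 B8.
U+07F3: 2-byte form → DF B3.
U+07D4: 2-byte form → DF 94.
U+ABA53: 4-byte form → F2 AB A9 93.
U+16E4: 3-byte form → E1 9B A4.
U+0F43: 3-byte form → E0 BD 83.
U+F20C: 3-byte form → EF 88 8C.
Concatenated (19 bytes): C6 B8 DF B3 DF 94 F2 AB A9 93 E1 9B A4 E0 BD 83 EF 88 8C.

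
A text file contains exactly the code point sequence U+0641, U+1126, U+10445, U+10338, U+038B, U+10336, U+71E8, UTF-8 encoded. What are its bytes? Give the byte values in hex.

D9 81 E1 84 A6 F0 90 91 85 F0 90 8C B8 CE 8B F0 90 8C B6 E7 87 A8

U+0641: 2-byte form → D9 81.
U+1126: 3-byte form → E1 84 A6.
U+10445: 4-byte form → F0 90 91 85.
U+10338: 4-byte form → F0 90 8C B8.
U+038B: 2-byte form → CE 8B.
U+10336: 4-byte form → F0 90 8C B6.
U+71E8: 3-byte form → E7 87 A8.
Concatenated (22 bytes): D9 81 E1 84 A6 F0 90 91 85 F0 90 8C B8 CE 8B F0 90 8C B6 E7 87 A8.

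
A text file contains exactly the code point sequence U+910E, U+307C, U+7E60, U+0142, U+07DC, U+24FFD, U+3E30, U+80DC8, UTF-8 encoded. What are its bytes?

U+910E: 3-byte form → E9 84 8E.
U+307C: 3-byte form → E3 81 BC.
U+7E60: 3-byte form → E7 B9 A0.
U+0142: 2-byte form → C5 82.
U+07DC: 2-byte form → DF 9C.
U+24FFD: 4-byte form → F0 A4 BF BD.
U+3E30: 3-byte form → E3 B8 B0.
U+80DC8: 4-byte form → F2 80 B7 88.
Concatenated (24 bytes): E9 84 8E E3 81 BC E7 B9 A0 C5 82 DF 9C F0 A4 BF BD E3 B8 B0 F2 80 B7 88.

E9 84 8E E3 81 BC E7 B9 A0 C5 82 DF 9C F0 A4 BF BD E3 B8 B0 F2 80 B7 88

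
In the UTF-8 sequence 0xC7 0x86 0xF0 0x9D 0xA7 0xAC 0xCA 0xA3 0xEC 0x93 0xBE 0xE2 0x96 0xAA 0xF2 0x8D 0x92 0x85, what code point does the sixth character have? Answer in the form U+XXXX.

U+8D485

Offset 0: leading byte 0xC7 = 11000111 → 2-byte char #1 = C7 86.
Offset 2: leading byte 0xF0 = 11110000 → 4-byte char #2 = F0 9D A7 AC.
Offset 6: leading byte 0xCA = 11001010 → 2-byte char #3 = CA A3.
Offset 8: leading byte 0xEC = 11101100 → 3-byte char #4 = EC 93 BE.
Offset 11: leading byte 0xE2 = 11100010 → 3-byte char #5 = E2 96 AA.
Offset 14: leading byte 0xF2 = 11110010 → 4-byte char #6 = F2 8D 92 85.
Leading byte 0xF2 = 11110010 matches 11110xxx → 4-byte sequence.
Byte 1: 0xF2 = 11110010, payload 010 (3 bits).
Byte 2: 0x8D = 10001101 (10xxxxxx ✓), payload 001101.
Byte 3: 0x92 = 10010010 (10xxxxxx ✓), payload 010010.
Byte 4: 0x85 = 10000101 (10xxxxxx ✓), payload 000101.
Concatenate: 010001101010010000101 = 0x8D485 (21 bits → U+8D485).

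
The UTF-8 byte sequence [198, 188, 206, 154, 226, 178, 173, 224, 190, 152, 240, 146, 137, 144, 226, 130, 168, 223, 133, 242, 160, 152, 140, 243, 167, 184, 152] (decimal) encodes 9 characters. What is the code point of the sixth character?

U+20A8

Offset 0: leading byte 0xC6 = 11000110 → 2-byte char #1 = C6 BC.
Offset 2: leading byte 0xCE = 11001110 → 2-byte char #2 = CE 9A.
Offset 4: leading byte 0xE2 = 11100010 → 3-byte char #3 = E2 B2 AD.
Offset 7: leading byte 0xE0 = 11100000 → 3-byte char #4 = E0 BE 98.
Offset 10: leading byte 0xF0 = 11110000 → 4-byte char #5 = F0 92 89 90.
Offset 14: leading byte 0xE2 = 11100010 → 3-byte char #6 = E2 82 A8.
Leading byte 0xE2 = 11100010 matches 1110xxxx → 3-byte sequence.
Byte 1: 0xE2 = 11100010, payload 0010 (4 bits).
Byte 2: 0x82 = 10000010 (10xxxxxx ✓), payload 000010.
Byte 3: 0xA8 = 10101000 (10xxxxxx ✓), payload 101000.
Concatenate: 0010000010101000 = 0x20A8 (16 bits → U+20A8).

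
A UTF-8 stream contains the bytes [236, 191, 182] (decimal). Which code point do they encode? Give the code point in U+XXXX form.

Leading byte 0xEC = 11101100 matches 1110xxxx → 3-byte sequence.
Byte 1: 0xEC = 11101100, payload 1100 (4 bits).
Byte 2: 0xBF = 10111111 (10xxxxxx ✓), payload 111111.
Byte 3: 0xB6 = 10110110 (10xxxxxx ✓), payload 110110.
Concatenate: 1100111111110110 = 0xCFF6 (16 bits → U+CFF6).

U+CFF6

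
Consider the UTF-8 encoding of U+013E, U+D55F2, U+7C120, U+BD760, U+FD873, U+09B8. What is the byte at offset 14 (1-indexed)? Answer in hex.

0xA0

1-indexed offset 14 is 0-indexed offset 13.
U+013E → 2-byte form C4 BE at offsets 0–1.
U+D55F2 → 4-byte form F3 95 97 B2 at offsets 2–5.
U+7C120 → 4-byte form F1 BC 84 A0 at offsets 6–9.
U+BD760 → 4-byte form F2 BD 9D A0 at offsets 10–13.
Offset 13 falls in char 4's range; it's byte 4 of F2 BD 9D A0 = 0xA0.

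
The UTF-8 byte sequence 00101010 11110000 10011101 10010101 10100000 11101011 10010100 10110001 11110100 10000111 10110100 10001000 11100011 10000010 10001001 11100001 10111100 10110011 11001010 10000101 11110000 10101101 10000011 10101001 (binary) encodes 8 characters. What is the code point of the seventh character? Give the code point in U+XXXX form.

U+0285

Offset 0: leading byte 0x2A = 00101010 → 1-byte char #1 = 2A.
Offset 1: leading byte 0xF0 = 11110000 → 4-byte char #2 = F0 9D 95 A0.
Offset 5: leading byte 0xEB = 11101011 → 3-byte char #3 = EB 94 B1.
Offset 8: leading byte 0xF4 = 11110100 → 4-byte char #4 = F4 87 B4 88.
Offset 12: leading byte 0xE3 = 11100011 → 3-byte char #5 = E3 82 89.
Offset 15: leading byte 0xE1 = 11100001 → 3-byte char #6 = E1 BC B3.
Offset 18: leading byte 0xCA = 11001010 → 2-byte char #7 = CA 85.
Leading byte 0xCA = 11001010 matches 110xxxxx → 2-byte sequence.
Byte 1: 0xCA = 11001010, payload 01010 (5 bits).
Byte 2: 0x85 = 10000101 (10xxxxxx ✓), payload 000101.
Concatenate: 01010000101 = 0x285 (11 bits → U+0285).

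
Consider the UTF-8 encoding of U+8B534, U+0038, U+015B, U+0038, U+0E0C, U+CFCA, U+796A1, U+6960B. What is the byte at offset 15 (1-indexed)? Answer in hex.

0xF1

1-indexed offset 15 is 0-indexed offset 14.
U+8B534 → 4-byte form F2 8B 94 B4 at offsets 0–3.
U+0038 → 1-byte form 38 at offsets 4–4.
U+015B → 2-byte form C5 9B at offsets 5–6.
U+0038 → 1-byte form 38 at offsets 7–7.
U+0E0C → 3-byte form E0 B8 8C at offsets 8–10.
U+CFCA → 3-byte form EC BF 8A at offsets 11–13.
U+796A1 → 4-byte form F1 B9 9A A1 at offsets 14–17.
Offset 14 falls in char 7's range; it's byte 1 of F1 B9 9A A1 = 0xF1.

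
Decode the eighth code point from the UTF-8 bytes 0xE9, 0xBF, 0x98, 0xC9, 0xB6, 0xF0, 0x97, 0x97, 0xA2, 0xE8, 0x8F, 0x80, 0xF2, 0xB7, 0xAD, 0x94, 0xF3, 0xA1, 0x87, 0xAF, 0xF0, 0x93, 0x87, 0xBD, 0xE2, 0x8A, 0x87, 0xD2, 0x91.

U+2287

Offset 0: leading byte 0xE9 = 11101001 → 3-byte char #1 = E9 BF 98.
Offset 3: leading byte 0xC9 = 11001001 → 2-byte char #2 = C9 B6.
Offset 5: leading byte 0xF0 = 11110000 → 4-byte char #3 = F0 97 97 A2.
Offset 9: leading byte 0xE8 = 11101000 → 3-byte char #4 = E8 8F 80.
Offset 12: leading byte 0xF2 = 11110010 → 4-byte char #5 = F2 B7 AD 94.
Offset 16: leading byte 0xF3 = 11110011 → 4-byte char #6 = F3 A1 87 AF.
Offset 20: leading byte 0xF0 = 11110000 → 4-byte char #7 = F0 93 87 BD.
Offset 24: leading byte 0xE2 = 11100010 → 3-byte char #8 = E2 8A 87.
Leading byte 0xE2 = 11100010 matches 1110xxxx → 3-byte sequence.
Byte 1: 0xE2 = 11100010, payload 0010 (4 bits).
Byte 2: 0x8A = 10001010 (10xxxxxx ✓), payload 001010.
Byte 3: 0x87 = 10000111 (10xxxxxx ✓), payload 000111.
Concatenate: 0010001010000111 = 0x2287 (16 bits → U+2287).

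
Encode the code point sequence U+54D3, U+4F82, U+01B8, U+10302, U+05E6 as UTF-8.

U+54D3: 3-byte form → E5 93 93.
U+4F82: 3-byte form → E4 BE 82.
U+01B8: 2-byte form → C6 B8.
U+10302: 4-byte form → F0 90 8C 82.
U+05E6: 2-byte form → D7 A6.
Concatenated (14 bytes): E5 93 93 E4 BE 82 C6 B8 F0 90 8C 82 D7 A6.

E5 93 93 E4 BE 82 C6 B8 F0 90 8C 82 D7 A6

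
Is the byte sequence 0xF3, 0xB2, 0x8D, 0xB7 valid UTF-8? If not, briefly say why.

Leading byte 0xF3 = 11110011 → 4-byte form.
Continuation bytes 0xB2=10110010, 0x8D=10001101, 0xB7=10110111 all match 10xxxxxx.
Decoded value 0xF2377 is ≥ 0x10000 (shortest form) and not a surrogate.

valid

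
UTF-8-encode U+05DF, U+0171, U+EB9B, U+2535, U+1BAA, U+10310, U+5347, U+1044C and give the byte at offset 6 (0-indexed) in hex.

0x9B

U+05DF → 2-byte form D7 9F at offsets 0–1.
U+0171 → 2-byte form C5 B1 at offsets 2–3.
U+EB9B → 3-byte form EE AE 9B at offsets 4–6.
Offset 6 falls in char 3's range; it's byte 3 of EE AE 9B = 0x9B.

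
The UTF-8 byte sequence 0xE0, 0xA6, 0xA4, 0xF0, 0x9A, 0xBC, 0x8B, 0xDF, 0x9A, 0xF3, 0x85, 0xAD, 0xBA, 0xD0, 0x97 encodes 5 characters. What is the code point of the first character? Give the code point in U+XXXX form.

U+09A4

Offset 0: leading byte 0xE0 = 11100000 → 3-byte char #1 = E0 A6 A4.
Leading byte 0xE0 = 11100000 matches 1110xxxx → 3-byte sequence.
Byte 1: 0xE0 = 11100000, payload 0000 (4 bits).
Byte 2: 0xA6 = 10100110 (10xxxxxx ✓), payload 100110.
Byte 3: 0xA4 = 10100100 (10xxxxxx ✓), payload 100100.
Concatenate: 0000100110100100 = 0x9A4 (16 bits → U+09A4).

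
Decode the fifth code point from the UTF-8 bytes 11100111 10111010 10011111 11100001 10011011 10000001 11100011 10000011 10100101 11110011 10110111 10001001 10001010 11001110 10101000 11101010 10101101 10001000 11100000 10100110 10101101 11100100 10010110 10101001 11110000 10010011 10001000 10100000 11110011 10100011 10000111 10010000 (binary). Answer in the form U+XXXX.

U+03A8

Offset 0: leading byte 0xE7 = 11100111 → 3-byte char #1 = E7 BA 9F.
Offset 3: leading byte 0xE1 = 11100001 → 3-byte char #2 = E1 9B 81.
Offset 6: leading byte 0xE3 = 11100011 → 3-byte char #3 = E3 83 A5.
Offset 9: leading byte 0xF3 = 11110011 → 4-byte char #4 = F3 B7 89 8A.
Offset 13: leading byte 0xCE = 11001110 → 2-byte char #5 = CE A8.
Leading byte 0xCE = 11001110 matches 110xxxxx → 2-byte sequence.
Byte 1: 0xCE = 11001110, payload 01110 (5 bits).
Byte 2: 0xA8 = 10101000 (10xxxxxx ✓), payload 101000.
Concatenate: 01110101000 = 0x3A8 (11 bits → U+03A8).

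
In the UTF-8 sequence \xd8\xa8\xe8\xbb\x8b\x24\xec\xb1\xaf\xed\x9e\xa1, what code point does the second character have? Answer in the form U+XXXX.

Offset 0: leading byte 0xD8 = 11011000 → 2-byte char #1 = D8 A8.
Offset 2: leading byte 0xE8 = 11101000 → 3-byte char #2 = E8 BB 8B.
Leading byte 0xE8 = 11101000 matches 1110xxxx → 3-byte sequence.
Byte 1: 0xE8 = 11101000, payload 1000 (4 bits).
Byte 2: 0xBB = 10111011 (10xxxxxx ✓), payload 111011.
Byte 3: 0x8B = 10001011 (10xxxxxx ✓), payload 001011.
Concatenate: 1000111011001011 = 0x8ECB (16 bits → U+8ECB).

U+8ECB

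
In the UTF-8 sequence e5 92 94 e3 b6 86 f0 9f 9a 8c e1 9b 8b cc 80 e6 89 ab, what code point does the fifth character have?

Offset 0: leading byte 0xE5 = 11100101 → 3-byte char #1 = E5 92 94.
Offset 3: leading byte 0xE3 = 11100011 → 3-byte char #2 = E3 B6 86.
Offset 6: leading byte 0xF0 = 11110000 → 4-byte char #3 = F0 9F 9A 8C.
Offset 10: leading byte 0xE1 = 11100001 → 3-byte char #4 = E1 9B 8B.
Offset 13: leading byte 0xCC = 11001100 → 2-byte char #5 = CC 80.
Leading byte 0xCC = 11001100 matches 110xxxxx → 2-byte sequence.
Byte 1: 0xCC = 11001100, payload 01100 (5 bits).
Byte 2: 0x80 = 10000000 (10xxxxxx ✓), payload 000000.
Concatenate: 01100000000 = 0x300 (11 bits → U+0300).

U+0300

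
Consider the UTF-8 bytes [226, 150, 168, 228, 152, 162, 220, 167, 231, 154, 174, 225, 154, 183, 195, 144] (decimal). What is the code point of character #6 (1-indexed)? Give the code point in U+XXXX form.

U+00D0

Offset 0: leading byte 0xE2 = 11100010 → 3-byte char #1 = E2 96 A8.
Offset 3: leading byte 0xE4 = 11100100 → 3-byte char #2 = E4 98 A2.
Offset 6: leading byte 0xDC = 11011100 → 2-byte char #3 = DC A7.
Offset 8: leading byte 0xE7 = 11100111 → 3-byte char #4 = E7 9A AE.
Offset 11: leading byte 0xE1 = 11100001 → 3-byte char #5 = E1 9A B7.
Offset 14: leading byte 0xC3 = 11000011 → 2-byte char #6 = C3 90.
Leading byte 0xC3 = 11000011 matches 110xxxxx → 2-byte sequence.
Byte 1: 0xC3 = 11000011, payload 00011 (5 bits).
Byte 2: 0x90 = 10010000 (10xxxxxx ✓), payload 010000.
Concatenate: 00011010000 = 0xD0 (11 bits → U+00D0).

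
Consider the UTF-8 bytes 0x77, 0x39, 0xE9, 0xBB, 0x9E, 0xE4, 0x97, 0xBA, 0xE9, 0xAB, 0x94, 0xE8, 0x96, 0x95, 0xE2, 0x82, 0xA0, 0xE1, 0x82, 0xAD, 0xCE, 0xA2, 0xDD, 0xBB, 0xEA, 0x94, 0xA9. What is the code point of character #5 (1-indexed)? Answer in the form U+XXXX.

U+9AD4

Offset 0: leading byte 0x77 = 01110111 → 1-byte char #1 = 77.
Offset 1: leading byte 0x39 = 00111001 → 1-byte char #2 = 39.
Offset 2: leading byte 0xE9 = 11101001 → 3-byte char #3 = E9 BB 9E.
Offset 5: leading byte 0xE4 = 11100100 → 3-byte char #4 = E4 97 BA.
Offset 8: leading byte 0xE9 = 11101001 → 3-byte char #5 = E9 AB 94.
Leading byte 0xE9 = 11101001 matches 1110xxxx → 3-byte sequence.
Byte 1: 0xE9 = 11101001, payload 1001 (4 bits).
Byte 2: 0xAB = 10101011 (10xxxxxx ✓), payload 101011.
Byte 3: 0x94 = 10010100 (10xxxxxx ✓), payload 010100.
Concatenate: 1001101011010100 = 0x9AD4 (16 bits → U+9AD4).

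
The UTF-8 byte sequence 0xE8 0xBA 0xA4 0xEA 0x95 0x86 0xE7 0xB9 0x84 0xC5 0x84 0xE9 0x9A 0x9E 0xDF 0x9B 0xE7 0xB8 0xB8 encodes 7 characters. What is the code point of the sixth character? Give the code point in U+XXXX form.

U+07DB

Offset 0: leading byte 0xE8 = 11101000 → 3-byte char #1 = E8 BA A4.
Offset 3: leading byte 0xEA = 11101010 → 3-byte char #2 = EA 95 86.
Offset 6: leading byte 0xE7 = 11100111 → 3-byte char #3 = E7 B9 84.
Offset 9: leading byte 0xC5 = 11000101 → 2-byte char #4 = C5 84.
Offset 11: leading byte 0xE9 = 11101001 → 3-byte char #5 = E9 9A 9E.
Offset 14: leading byte 0xDF = 11011111 → 2-byte char #6 = DF 9B.
Leading byte 0xDF = 11011111 matches 110xxxxx → 2-byte sequence.
Byte 1: 0xDF = 11011111, payload 11111 (5 bits).
Byte 2: 0x9B = 10011011 (10xxxxxx ✓), payload 011011.
Concatenate: 11111011011 = 0x7DB (11 bits → U+07DB).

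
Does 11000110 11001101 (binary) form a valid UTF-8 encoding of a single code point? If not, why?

invalid (non-continuation byte where continuation expected)

Leading byte 0xC6 = 11000110 → 2-byte form.
Byte 2 is 0xCD = 11001101, which is not 10xxxxxx — expected a continuation byte.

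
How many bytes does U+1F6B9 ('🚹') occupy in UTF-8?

U+1F6B9 = 0x1F6B9. UTF-8 uses 1 byte below 0x80, 2 below 0x800, 3 below 0x10000, 4 up to 0x10FFFF. 0x1F6B9 is in U+10000–U+10FFFF → 4 bytes.

4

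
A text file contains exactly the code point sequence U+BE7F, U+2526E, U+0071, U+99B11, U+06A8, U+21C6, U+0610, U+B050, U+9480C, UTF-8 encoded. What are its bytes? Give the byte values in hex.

U+BE7F: 3-byte form → EB B9 BF.
U+2526E: 4-byte form → F0 A5 89 AE.
U+0071: 1-byte form → 71.
U+99B11: 4-byte form → F2 99 AC 91.
U+06A8: 2-byte form → DA A8.
U+21C6: 3-byte form → E2 87 86.
U+0610: 2-byte form → D8 90.
U+B050: 3-byte form → EB 81 90.
U+9480C: 4-byte form → F2 94 A0 8C.
Concatenated (26 bytes): EB B9 BF F0 A5 89 AE 71 F2 99 AC 91 DA A8 E2 87 86 D8 90 EB 81 90 F2 94 A0 8C.

EB B9 BF F0 A5 89 AE 71 F2 99 AC 91 DA A8 E2 87 86 D8 90 EB 81 90 F2 94 A0 8C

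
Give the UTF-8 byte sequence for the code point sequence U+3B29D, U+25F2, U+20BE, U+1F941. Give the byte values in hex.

F0 BB 8A 9D E2 97 B2 E2 82 BE F0 9F A5 81

U+3B29D: 4-byte form → F0 BB 8A 9D.
U+25F2: 3-byte form → E2 97 B2.
U+20BE: 3-byte form → E2 82 BE.
U+1F941: 4-byte form → F0 9F A5 81.
Concatenated (14 bytes): F0 BB 8A 9D E2 97 B2 E2 82 BE F0 9F A5 81.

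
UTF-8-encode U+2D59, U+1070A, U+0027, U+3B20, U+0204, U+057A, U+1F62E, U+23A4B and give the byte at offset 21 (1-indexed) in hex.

1-indexed offset 21 is 0-indexed offset 20.
U+2D59 → 3-byte form E2 B5 99 at offsets 0–2.
U+1070A → 4-byte form F0 90 9C 8A at offsets 3–6.
U+0027 → 1-byte form 27 at offsets 7–7.
U+3B20 → 3-byte form E3 AC A0 at offsets 8–10.
U+0204 → 2-byte form C8 84 at offsets 11–12.
U+057A → 2-byte form D5 BA at offsets 13–14.
U+1F62E → 4-byte form F0 9F 98 AE at offsets 15–18.
U+23A4B → 4-byte form F0 A3 A9 8B at offsets 19–22.
Offset 20 falls in char 8's range; it's byte 2 of F0 A3 A9 8B = 0xA3.

0xA3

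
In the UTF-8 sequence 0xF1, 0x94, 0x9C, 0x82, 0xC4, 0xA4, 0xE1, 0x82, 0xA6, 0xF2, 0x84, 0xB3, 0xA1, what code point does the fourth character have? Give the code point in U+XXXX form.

U+84CE1

Offset 0: leading byte 0xF1 = 11110001 → 4-byte char #1 = F1 94 9C 82.
Offset 4: leading byte 0xC4 = 11000100 → 2-byte char #2 = C4 A4.
Offset 6: leading byte 0xE1 = 11100001 → 3-byte char #3 = E1 82 A6.
Offset 9: leading byte 0xF2 = 11110010 → 4-byte char #4 = F2 84 B3 A1.
Leading byte 0xF2 = 11110010 matches 11110xxx → 4-byte sequence.
Byte 1: 0xF2 = 11110010, payload 010 (3 bits).
Byte 2: 0x84 = 10000100 (10xxxxxx ✓), payload 000100.
Byte 3: 0xB3 = 10110011 (10xxxxxx ✓), payload 110011.
Byte 4: 0xA1 = 10100001 (10xxxxxx ✓), payload 100001.
Concatenate: 010000100110011100001 = 0x84CE1 (21 bits → U+84CE1).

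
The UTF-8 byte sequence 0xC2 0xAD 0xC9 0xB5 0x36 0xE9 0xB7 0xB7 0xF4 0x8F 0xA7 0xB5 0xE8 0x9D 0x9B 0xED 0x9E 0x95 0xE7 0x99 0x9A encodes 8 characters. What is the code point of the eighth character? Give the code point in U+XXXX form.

U+765A

Offset 0: leading byte 0xC2 = 11000010 → 2-byte char #1 = C2 AD.
Offset 2: leading byte 0xC9 = 11001001 → 2-byte char #2 = C9 B5.
Offset 4: leading byte 0x36 = 00110110 → 1-byte char #3 = 36.
Offset 5: leading byte 0xE9 = 11101001 → 3-byte char #4 = E9 B7 B7.
Offset 8: leading byte 0xF4 = 11110100 → 4-byte char #5 = F4 8F A7 B5.
Offset 12: leading byte 0xE8 = 11101000 → 3-byte char #6 = E8 9D 9B.
Offset 15: leading byte 0xED = 11101101 → 3-byte char #7 = ED 9E 95.
Offset 18: leading byte 0xE7 = 11100111 → 3-byte char #8 = E7 99 9A.
Leading byte 0xE7 = 11100111 matches 1110xxxx → 3-byte sequence.
Byte 1: 0xE7 = 11100111, payload 0111 (4 bits).
Byte 2: 0x99 = 10011001 (10xxxxxx ✓), payload 011001.
Byte 3: 0x9A = 10011010 (10xxxxxx ✓), payload 011010.
Concatenate: 0111011001011010 = 0x765A (16 bits → U+765A).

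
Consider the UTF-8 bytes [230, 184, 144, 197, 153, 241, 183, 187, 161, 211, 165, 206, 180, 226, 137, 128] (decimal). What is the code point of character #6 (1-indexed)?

Offset 0: leading byte 0xE6 = 11100110 → 3-byte char #1 = E6 B8 90.
Offset 3: leading byte 0xC5 = 11000101 → 2-byte char #2 = C5 99.
Offset 5: leading byte 0xF1 = 11110001 → 4-byte char #3 = F1 B7 BB A1.
Offset 9: leading byte 0xD3 = 11010011 → 2-byte char #4 = D3 A5.
Offset 11: leading byte 0xCE = 11001110 → 2-byte char #5 = CE B4.
Offset 13: leading byte 0xE2 = 11100010 → 3-byte char #6 = E2 89 80.
Leading byte 0xE2 = 11100010 matches 1110xxxx → 3-byte sequence.
Byte 1: 0xE2 = 11100010, payload 0010 (4 bits).
Byte 2: 0x89 = 10001001 (10xxxxxx ✓), payload 001001.
Byte 3: 0x80 = 10000000 (10xxxxxx ✓), payload 000000.
Concatenate: 0010001001000000 = 0x2240 (16 bits → U+2240).

U+2240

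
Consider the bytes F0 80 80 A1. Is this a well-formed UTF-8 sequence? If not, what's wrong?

invalid (overlong encoding)

Leading byte 0xF0 = 11110000 → 4-byte form.
Continuation bytes all match 10xxxxxx. Payload decodes to 0x21.
But 0x21 < 0x10000, the minimum for a 4-byte sequence — this is an overlong encoding.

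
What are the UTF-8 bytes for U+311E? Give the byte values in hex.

E3 84 9E

U+311E = 0x311E = 12574 decimal. In range U+0800–U+FFFF → 3-byte form: 1110xxxx 10xxxxxx 10xxxxxx.
Binary (16 bits): 0011000100011110.
Split 4+6+6: 0011 | 000100 | 011110.
Byte 1: 11100011 = 0xE3.
Byte 2: 10000100 = 0x84.
Byte 3: 10011110 = 0x9E.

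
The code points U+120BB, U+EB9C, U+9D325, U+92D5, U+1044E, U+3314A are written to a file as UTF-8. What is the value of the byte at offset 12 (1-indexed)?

1-indexed offset 12 is 0-indexed offset 11.
U+120BB → 4-byte form F0 92 82 BB at offsets 0–3.
U+EB9C → 3-byte form EE AE 9C at offsets 4–6.
U+9D325 → 4-byte form F2 9D 8C A5 at offsets 7–10.
U+92D5 → 3-byte form E9 8B 95 at offsets 11–13.
Offset 11 falls in char 4's range; it's byte 1 of E9 8B 95 = 0xE9.

0xE9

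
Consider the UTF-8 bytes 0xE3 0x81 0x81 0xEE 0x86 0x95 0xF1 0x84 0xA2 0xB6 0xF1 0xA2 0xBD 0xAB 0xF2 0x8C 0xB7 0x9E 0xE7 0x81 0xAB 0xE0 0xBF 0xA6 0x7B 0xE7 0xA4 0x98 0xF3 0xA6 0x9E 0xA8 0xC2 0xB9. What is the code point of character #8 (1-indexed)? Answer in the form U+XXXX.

U+007B

Offset 0: leading byte 0xE3 = 11100011 → 3-byte char #1 = E3 81 81.
Offset 3: leading byte 0xEE = 11101110 → 3-byte char #2 = EE 86 95.
Offset 6: leading byte 0xF1 = 11110001 → 4-byte char #3 = F1 84 A2 B6.
Offset 10: leading byte 0xF1 = 11110001 → 4-byte char #4 = F1 A2 BD AB.
Offset 14: leading byte 0xF2 = 11110010 → 4-byte char #5 = F2 8C B7 9E.
Offset 18: leading byte 0xE7 = 11100111 → 3-byte char #6 = E7 81 AB.
Offset 21: leading byte 0xE0 = 11100000 → 3-byte char #7 = E0 BF A6.
Offset 24: leading byte 0x7B = 01111011 → 1-byte char #8 = 7B.
Leading byte 0x7B = 01111011 matches 0xxxxxxx → 1-byte sequence.
Byte 1: 0x7B = 01111011, payload 1111011 (7 bits).
Concatenate: 1111011 = 0x7B (7 bits → U+007B).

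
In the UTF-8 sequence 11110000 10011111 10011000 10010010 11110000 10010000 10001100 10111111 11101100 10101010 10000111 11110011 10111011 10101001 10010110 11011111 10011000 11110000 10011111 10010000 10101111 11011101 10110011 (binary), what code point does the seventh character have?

U+0773

Offset 0: leading byte 0xF0 = 11110000 → 4-byte char #1 = F0 9F 98 92.
Offset 4: leading byte 0xF0 = 11110000 → 4-byte char #2 = F0 90 8C BF.
Offset 8: leading byte 0xEC = 11101100 → 3-byte char #3 = EC AA 87.
Offset 11: leading byte 0xF3 = 11110011 → 4-byte char #4 = F3 BB A9 96.
Offset 15: leading byte 0xDF = 11011111 → 2-byte char #5 = DF 98.
Offset 17: leading byte 0xF0 = 11110000 → 4-byte char #6 = F0 9F 90 AF.
Offset 21: leading byte 0xDD = 11011101 → 2-byte char #7 = DD B3.
Leading byte 0xDD = 11011101 matches 110xxxxx → 2-byte sequence.
Byte 1: 0xDD = 11011101, payload 11101 (5 bits).
Byte 2: 0xB3 = 10110011 (10xxxxxx ✓), payload 110011.
Concatenate: 11101110011 = 0x773 (11 bits → U+0773).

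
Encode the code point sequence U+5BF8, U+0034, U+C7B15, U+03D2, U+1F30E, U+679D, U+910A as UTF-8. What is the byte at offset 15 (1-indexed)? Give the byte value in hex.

0xE6

1-indexed offset 15 is 0-indexed offset 14.
U+5BF8 → 3-byte form E5 AF B8 at offsets 0–2.
U+0034 → 1-byte form 34 at offsets 3–3.
U+C7B15 → 4-byte form F3 87 AC 95 at offsets 4–7.
U+03D2 → 2-byte form CF 92 at offsets 8–9.
U+1F30E → 4-byte form F0 9F 8C 8E at offsets 10–13.
U+679D → 3-byte form E6 9E 9D at offsets 14–16.
Offset 14 falls in char 6's range; it's byte 1 of E6 9E 9D = 0xE6.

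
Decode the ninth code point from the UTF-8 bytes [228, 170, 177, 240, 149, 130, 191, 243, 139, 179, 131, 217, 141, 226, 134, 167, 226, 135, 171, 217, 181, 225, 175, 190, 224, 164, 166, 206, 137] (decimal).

Offset 0: leading byte 0xE4 = 11100100 → 3-byte char #1 = E4 AA B1.
Offset 3: leading byte 0xF0 = 11110000 → 4-byte char #2 = F0 95 82 BF.
Offset 7: leading byte 0xF3 = 11110011 → 4-byte char #3 = F3 8B B3 83.
Offset 11: leading byte 0xD9 = 11011001 → 2-byte char #4 = D9 8D.
Offset 13: leading byte 0xE2 = 11100010 → 3-byte char #5 = E2 86 A7.
Offset 16: leading byte 0xE2 = 11100010 → 3-byte char #6 = E2 87 AB.
Offset 19: leading byte 0xD9 = 11011001 → 2-byte char #7 = D9 B5.
Offset 21: leading byte 0xE1 = 11100001 → 3-byte char #8 = E1 AF BE.
Offset 24: leading byte 0xE0 = 11100000 → 3-byte char #9 = E0 A4 A6.
Leading byte 0xE0 = 11100000 matches 1110xxxx → 3-byte sequence.
Byte 1: 0xE0 = 11100000, payload 0000 (4 bits).
Byte 2: 0xA4 = 10100100 (10xxxxxx ✓), payload 100100.
Byte 3: 0xA6 = 10100110 (10xxxxxx ✓), payload 100110.
Concatenate: 0000100100100110 = 0x926 (16 bits → U+0926).

U+0926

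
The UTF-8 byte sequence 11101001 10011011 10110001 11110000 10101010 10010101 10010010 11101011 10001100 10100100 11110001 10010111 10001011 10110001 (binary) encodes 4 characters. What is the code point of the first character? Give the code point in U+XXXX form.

U+96F1

Offset 0: leading byte 0xE9 = 11101001 → 3-byte char #1 = E9 9B B1.
Leading byte 0xE9 = 11101001 matches 1110xxxx → 3-byte sequence.
Byte 1: 0xE9 = 11101001, payload 1001 (4 bits).
Byte 2: 0x9B = 10011011 (10xxxxxx ✓), payload 011011.
Byte 3: 0xB1 = 10110001 (10xxxxxx ✓), payload 110001.
Concatenate: 1001011011110001 = 0x96F1 (16 bits → U+96F1).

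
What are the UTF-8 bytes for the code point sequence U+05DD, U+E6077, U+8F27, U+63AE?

U+05DD: 2-byte form → D7 9D.
U+E6077: 4-byte form → F3 A6 81 B7.
U+8F27: 3-byte form → E8 BC A7.
U+63AE: 3-byte form → E6 8E AE.
Concatenated (12 bytes): D7 9D F3 A6 81 B7 E8 BC A7 E6 8E AE.

D7 9D F3 A6 81 B7 E8 BC A7 E6 8E AE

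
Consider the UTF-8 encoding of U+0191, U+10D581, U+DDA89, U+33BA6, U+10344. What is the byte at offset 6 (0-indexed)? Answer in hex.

0xF3

U+0191 → 2-byte form C6 91 at offsets 0–1.
U+10D581 → 4-byte form F4 8D 96 81 at offsets 2–5.
U+DDA89 → 4-byte form F3 9D AA 89 at offsets 6–9.
Offset 6 falls in char 3's range; it's byte 1 of F3 9D AA 89 = 0xF3.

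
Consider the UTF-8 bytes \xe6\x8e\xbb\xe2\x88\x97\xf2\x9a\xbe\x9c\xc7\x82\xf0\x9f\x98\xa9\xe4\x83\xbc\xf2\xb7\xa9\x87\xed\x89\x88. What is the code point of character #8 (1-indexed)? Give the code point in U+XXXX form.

Offset 0: leading byte 0xE6 = 11100110 → 3-byte char #1 = E6 8E BB.
Offset 3: leading byte 0xE2 = 11100010 → 3-byte char #2 = E2 88 97.
Offset 6: leading byte 0xF2 = 11110010 → 4-byte char #3 = F2 9A BE 9C.
Offset 10: leading byte 0xC7 = 11000111 → 2-byte char #4 = C7 82.
Offset 12: leading byte 0xF0 = 11110000 → 4-byte char #5 = F0 9F 98 A9.
Offset 16: leading byte 0xE4 = 11100100 → 3-byte char #6 = E4 83 BC.
Offset 19: leading byte 0xF2 = 11110010 → 4-byte char #7 = F2 B7 A9 87.
Offset 23: leading byte 0xED = 11101101 → 3-byte char #8 = ED 89 88.
Leading byte 0xED = 11101101 matches 1110xxxx → 3-byte sequence.
Byte 1: 0xED = 11101101, payload 1101 (4 bits).
Byte 2: 0x89 = 10001001 (10xxxxxx ✓), payload 001001.
Byte 3: 0x88 = 10001000 (10xxxxxx ✓), payload 001000.
Concatenate: 1101001001001000 = 0xD248 (16 bits → U+D248).

U+D248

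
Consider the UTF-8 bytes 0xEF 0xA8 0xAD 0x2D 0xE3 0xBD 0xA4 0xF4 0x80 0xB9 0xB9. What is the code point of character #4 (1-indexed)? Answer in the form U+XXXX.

U+100E79

Offset 0: leading byte 0xEF = 11101111 → 3-byte char #1 = EF A8 AD.
Offset 3: leading byte 0x2D = 00101101 → 1-byte char #2 = 2D.
Offset 4: leading byte 0xE3 = 11100011 → 3-byte char #3 = E3 BD A4.
Offset 7: leading byte 0xF4 = 11110100 → 4-byte char #4 = F4 80 B9 B9.
Leading byte 0xF4 = 11110100 matches 11110xxx → 4-byte sequence.
Byte 1: 0xF4 = 11110100, payload 100 (3 bits).
Byte 2: 0x80 = 10000000 (10xxxxxx ✓), payload 000000.
Byte 3: 0xB9 = 10111001 (10xxxxxx ✓), payload 111001.
Byte 4: 0xB9 = 10111001 (10xxxxxx ✓), payload 111001.
Concatenate: 100000000111001111001 = 0x100E79 (21 bits → U+100E79).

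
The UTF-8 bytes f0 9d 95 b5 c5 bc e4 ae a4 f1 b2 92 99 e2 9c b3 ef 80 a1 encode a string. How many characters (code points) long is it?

6

Byte at offset 0: 0xF0 = 11110000 → 4-byte char (#1). Advance 4.
Byte at offset 4: 0xC5 = 11000101 → 2-byte char (#2). Advance 2.
Byte at offset 6: 0xE4 = 11100100 → 3-byte char (#3). Advance 3.
Byte at offset 9: 0xF1 = 11110001 → 4-byte char (#4). Advance 4.
Byte at offset 13: 0xE2 = 11100010 → 3-byte char (#5). Advance 3.
Byte at offset 16: 0xEF = 11101111 → 3-byte char (#6). Advance 3.
Reached end at offset 19 after 6 code points.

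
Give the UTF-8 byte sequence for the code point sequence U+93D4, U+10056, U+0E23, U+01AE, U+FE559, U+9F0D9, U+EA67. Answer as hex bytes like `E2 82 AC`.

U+93D4: 3-byte form → E9 8F 94.
U+10056: 4-byte form → F0 90 81 96.
U+0E23: 3-byte form → E0 B8 A3.
U+01AE: 2-byte form → C6 AE.
U+FE559: 4-byte form → F3 BE 95 99.
U+9F0D9: 4-byte form → F2 9F 83 99.
U+EA67: 3-byte form → EE A9 A7.
Concatenated (23 bytes): E9 8F 94 F0 90 81 96 E0 B8 A3 C6 AE F3 BE 95 99 F2 9F 83 99 EE A9 A7.

E9 8F 94 F0 90 81 96 E0 B8 A3 C6 AE F3 BE 95 99 F2 9F 83 99 EE A9 A7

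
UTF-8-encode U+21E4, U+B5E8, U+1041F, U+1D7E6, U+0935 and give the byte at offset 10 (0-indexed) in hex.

0xF0

U+21E4 → 3-byte form E2 87 A4 at offsets 0–2.
U+B5E8 → 3-byte form EB 97 A8 at offsets 3–5.
U+1041F → 4-byte form F0 90 90 9F at offsets 6–9.
U+1D7E6 → 4-byte form F0 9D 9F A6 at offsets 10–13.
Offset 10 falls in char 4's range; it's byte 1 of F0 9D 9F A6 = 0xF0.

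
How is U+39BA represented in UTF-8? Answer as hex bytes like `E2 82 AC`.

E3 A6 BA

U+39BA = 0x39BA = 14778 decimal. In range U+0800–U+FFFF → 3-byte form: 1110xxxx 10xxxxxx 10xxxxxx.
Binary (16 bits): 0011100110111010.
Split 4+6+6: 0011 | 100110 | 111010.
Byte 1: 11100011 = 0xE3.
Byte 2: 10100110 = 0xA6.
Byte 3: 10111010 = 0xBA.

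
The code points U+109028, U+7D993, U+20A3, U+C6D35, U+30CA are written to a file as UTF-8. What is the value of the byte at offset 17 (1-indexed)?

0x83

1-indexed offset 17 is 0-indexed offset 16.
U+109028 → 4-byte form F4 89 80 A8 at offsets 0–3.
U+7D993 → 4-byte form F1 BD A6 93 at offsets 4–7.
U+20A3 → 3-byte form E2 82 A3 at offsets 8–10.
U+C6D35 → 4-byte form F3 86 B4 B5 at offsets 11–14.
U+30CA → 3-byte form E3 83 8A at offsets 15–17.
Offset 16 falls in char 5's range; it's byte 2 of E3 83 8A = 0x83.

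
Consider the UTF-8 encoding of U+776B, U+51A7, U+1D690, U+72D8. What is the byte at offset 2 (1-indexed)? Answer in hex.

1-indexed offset 2 is 0-indexed offset 1.
U+776B → 3-byte form E7 9D AB at offsets 0–2.
Offset 1 falls in char 1's range; it's byte 2 of E7 9D AB = 0x9D.

0x9D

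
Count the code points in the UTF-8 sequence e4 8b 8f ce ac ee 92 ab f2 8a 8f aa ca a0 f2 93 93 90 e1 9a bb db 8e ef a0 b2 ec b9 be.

Byte at offset 0: 0xE4 = 11100100 → 3-byte char (#1). Advance 3.
Byte at offset 3: 0xCE = 11001110 → 2-byte char (#2). Advance 2.
Byte at offset 5: 0xEE = 11101110 → 3-byte char (#3). Advance 3.
Byte at offset 8: 0xF2 = 11110010 → 4-byte char (#4). Advance 4.
Byte at offset 12: 0xCA = 11001010 → 2-byte char (#5). Advance 2.
Byte at offset 14: 0xF2 = 11110010 → 4-byte char (#6). Advance 4.
Byte at offset 18: 0xE1 = 11100001 → 3-byte char (#7). Advance 3.
Byte at offset 21: 0xDB = 11011011 → 2-byte char (#8). Advance 2.
Byte at offset 23: 0xEF = 11101111 → 3-byte char (#9). Advance 3.
Byte at offset 26: 0xEC = 11101100 → 3-byte char (#10). Advance 3.
Reached end at offset 29 after 10 code points.

10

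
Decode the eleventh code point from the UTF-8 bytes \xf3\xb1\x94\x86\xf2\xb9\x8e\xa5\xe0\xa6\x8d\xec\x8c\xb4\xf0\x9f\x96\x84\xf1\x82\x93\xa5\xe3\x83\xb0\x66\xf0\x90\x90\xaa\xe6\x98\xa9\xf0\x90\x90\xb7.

Offset 0: leading byte 0xF3 = 11110011 → 4-byte char #1 = F3 B1 94 86.
Offset 4: leading byte 0xF2 = 11110010 → 4-byte char #2 = F2 B9 8E A5.
Offset 8: leading byte 0xE0 = 11100000 → 3-byte char #3 = E0 A6 8D.
Offset 11: leading byte 0xEC = 11101100 → 3-byte char #4 = EC 8C B4.
Offset 14: leading byte 0xF0 = 11110000 → 4-byte char #5 = F0 9F 96 84.
Offset 18: leading byte 0xF1 = 11110001 → 4-byte char #6 = F1 82 93 A5.
Offset 22: leading byte 0xE3 = 11100011 → 3-byte char #7 = E3 83 B0.
Offset 25: leading byte 0x66 = 01100110 → 1-byte char #8 = 66.
Offset 26: leading byte 0xF0 = 11110000 → 4-byte char #9 = F0 90 90 AA.
Offset 30: leading byte 0xE6 = 11100110 → 3-byte char #10 = E6 98 A9.
Offset 33: leading byte 0xF0 = 11110000 → 4-byte char #11 = F0 90 90 B7.
Leading byte 0xF0 = 11110000 matches 11110xxx → 4-byte sequence.
Byte 1: 0xF0 = 11110000, payload 000 (3 bits).
Byte 2: 0x90 = 10010000 (10xxxxxx ✓), payload 010000.
Byte 3: 0x90 = 10010000 (10xxxxxx ✓), payload 010000.
Byte 4: 0xB7 = 10110111 (10xxxxxx ✓), payload 110111.
Concatenate: 000010000010000110111 = 0x10437 (21 bits → U+10437).

U+10437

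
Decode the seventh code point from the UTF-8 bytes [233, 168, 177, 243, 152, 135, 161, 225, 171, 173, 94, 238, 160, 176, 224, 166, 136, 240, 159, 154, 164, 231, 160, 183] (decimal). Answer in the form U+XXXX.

U+1F6A4

Offset 0: leading byte 0xE9 = 11101001 → 3-byte char #1 = E9 A8 B1.
Offset 3: leading byte 0xF3 = 11110011 → 4-byte char #2 = F3 98 87 A1.
Offset 7: leading byte 0xE1 = 11100001 → 3-byte char #3 = E1 AB AD.
Offset 10: leading byte 0x5E = 01011110 → 1-byte char #4 = 5E.
Offset 11: leading byte 0xEE = 11101110 → 3-byte char #5 = EE A0 B0.
Offset 14: leading byte 0xE0 = 11100000 → 3-byte char #6 = E0 A6 88.
Offset 17: leading byte 0xF0 = 11110000 → 4-byte char #7 = F0 9F 9A A4.
Leading byte 0xF0 = 11110000 matches 11110xxx → 4-byte sequence.
Byte 1: 0xF0 = 11110000, payload 000 (3 bits).
Byte 2: 0x9F = 10011111 (10xxxxxx ✓), payload 011111.
Byte 3: 0x9A = 10011010 (10xxxxxx ✓), payload 011010.
Byte 4: 0xA4 = 10100100 (10xxxxxx ✓), payload 100100.
Concatenate: 000011111011010100100 = 0x1F6A4 (21 bits → U+1F6A4).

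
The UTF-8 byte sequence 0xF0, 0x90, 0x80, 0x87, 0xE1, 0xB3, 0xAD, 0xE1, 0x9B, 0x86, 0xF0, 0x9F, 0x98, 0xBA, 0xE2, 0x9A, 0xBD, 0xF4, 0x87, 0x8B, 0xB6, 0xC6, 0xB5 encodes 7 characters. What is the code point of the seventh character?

Offset 0: leading byte 0xF0 = 11110000 → 4-byte char #1 = F0 90 80 87.
Offset 4: leading byte 0xE1 = 11100001 → 3-byte char #2 = E1 B3 AD.
Offset 7: leading byte 0xE1 = 11100001 → 3-byte char #3 = E1 9B 86.
Offset 10: leading byte 0xF0 = 11110000 → 4-byte char #4 = F0 9F 98 BA.
Offset 14: leading byte 0xE2 = 11100010 → 3-byte char #5 = E2 9A BD.
Offset 17: leading byte 0xF4 = 11110100 → 4-byte char #6 = F4 87 8B B6.
Offset 21: leading byte 0xC6 = 11000110 → 2-byte char #7 = C6 B5.
Leading byte 0xC6 = 11000110 matches 110xxxxx → 2-byte sequence.
Byte 1: 0xC6 = 11000110, payload 00110 (5 bits).
Byte 2: 0xB5 = 10110101 (10xxxxxx ✓), payload 110101.
Concatenate: 00110110101 = 0x1B5 (11 bits → U+01B5).

U+01B5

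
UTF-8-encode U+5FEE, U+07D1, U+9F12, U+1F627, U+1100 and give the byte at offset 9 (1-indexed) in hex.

0xF0

1-indexed offset 9 is 0-indexed offset 8.
U+5FEE → 3-byte form E5 BF AE at offsets 0–2.
U+07D1 → 2-byte form DF 91 at offsets 3–4.
U+9F12 → 3-byte form E9 BC 92 at offsets 5–7.
U+1F627 → 4-byte form F0 9F 98 A7 at offsets 8–11.
Offset 8 falls in char 4's range; it's byte 1 of F0 9F 98 A7 = 0xF0.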